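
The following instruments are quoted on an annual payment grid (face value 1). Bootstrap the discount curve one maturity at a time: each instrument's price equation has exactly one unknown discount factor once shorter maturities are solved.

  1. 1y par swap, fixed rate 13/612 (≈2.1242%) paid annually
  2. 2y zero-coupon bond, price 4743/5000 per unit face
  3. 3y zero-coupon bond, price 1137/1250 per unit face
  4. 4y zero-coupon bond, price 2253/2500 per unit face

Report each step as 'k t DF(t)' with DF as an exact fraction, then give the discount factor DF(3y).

1 1 612/625
2 2 4743/5000
3 3 1137/1250
4 4 2253/2500
DF(3y) = 1137/1250 ≈ 0.909600

step 1 [1y] swap r/1=13/612: DF=(1 − 13/612·(0))/(1+13/612) = 612/625 ≈ 0.979200
step 2 [2y] zero: DF = P = 4743/5000 ≈ 0.948600
step 3 [3y] zero: DF = P = 1137/1250 ≈ 0.909600
step 4 [4y] zero: DF = P = 2253/2500 ≈ 0.901200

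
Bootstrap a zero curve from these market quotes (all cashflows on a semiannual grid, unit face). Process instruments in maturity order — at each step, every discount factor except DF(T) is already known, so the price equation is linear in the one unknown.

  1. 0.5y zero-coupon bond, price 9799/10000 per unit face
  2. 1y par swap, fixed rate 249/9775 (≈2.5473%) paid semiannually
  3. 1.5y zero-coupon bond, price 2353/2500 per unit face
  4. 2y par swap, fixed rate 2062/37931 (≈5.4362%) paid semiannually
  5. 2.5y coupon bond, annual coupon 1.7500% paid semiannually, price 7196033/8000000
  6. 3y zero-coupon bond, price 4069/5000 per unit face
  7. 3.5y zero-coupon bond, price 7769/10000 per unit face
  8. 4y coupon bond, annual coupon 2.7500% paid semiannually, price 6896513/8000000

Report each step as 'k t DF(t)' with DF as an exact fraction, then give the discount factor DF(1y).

1 1/2 9799/10000
2 1 9751/10000
3 3/2 2353/2500
4 2 8969/10000
5 5/2 2147/2500
6 3 4069/5000
7 7/2 7769/10000
8 4 7657/10000
DF(1y) = 9751/10000 ≈ 0.975100

step 1 [0.5y] zero: DF = P = 9799/10000 ≈ 0.979900
step 2 [1y] swap r/2=249/19550: DF=(1 − 249/19550·(0.979900))/(1+249/19550) = 9751/10000 ≈ 0.975100
step 3 [1.5y] zero: DF = P = 2353/2500 ≈ 0.941200
step 4 [2y] swap r/2=1031/37931: DF=(1 − 1031/37931·(0.979900+0.975100+0.941200))/(1+1031/37931) = 8969/10000 ≈ 0.896900
step 5 [2.5y] bond c/2=7/800: DF=(7196033/8000000 − 7/800·(0.979900+0.975100+0.941200+0.896900))/(1+7/800) = 2147/2500 ≈ 0.858800
step 6 [3y] zero: DF = P = 4069/5000 ≈ 0.813800
step 7 [3.5y] zero: DF = P = 7769/10000 ≈ 0.776900
step 8 [4y] bond c/2=11/800: DF=(6896513/8000000 − 11/800·(0.979900+0.975100+0.941200+0.896900+0.858800+0.813800+0.776900))/(1+11/800) = 7657/10000 ≈ 0.765700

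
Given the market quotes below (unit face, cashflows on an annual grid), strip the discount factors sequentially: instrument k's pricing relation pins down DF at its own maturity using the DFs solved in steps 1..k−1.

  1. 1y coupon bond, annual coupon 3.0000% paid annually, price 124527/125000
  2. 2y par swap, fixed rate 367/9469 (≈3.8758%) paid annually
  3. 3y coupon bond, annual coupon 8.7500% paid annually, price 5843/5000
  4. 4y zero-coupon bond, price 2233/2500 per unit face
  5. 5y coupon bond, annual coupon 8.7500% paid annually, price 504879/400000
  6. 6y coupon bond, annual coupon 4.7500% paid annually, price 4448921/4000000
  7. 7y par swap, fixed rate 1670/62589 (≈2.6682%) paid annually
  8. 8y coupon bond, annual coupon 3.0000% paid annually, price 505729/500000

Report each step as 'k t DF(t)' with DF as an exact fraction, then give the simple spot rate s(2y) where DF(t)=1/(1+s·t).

step 1 [1y] bond c/1=3/100: DF=(124527/125000 − 3/100·(0))/(1+3/100) = 1209/1250 ≈ 0.967200
step 2 [2y] swap r/1=367/9469: DF=(1 − 367/9469·(0.967200))/(1+367/9469) = 4633/5000 ≈ 0.926600
step 3 [3y] bond c/1=7/80: DF=(5843/5000 − 7/80·(0.967200+0.926600))/(1+7/80) = 4611/5000 ≈ 0.922200
step 4 [4y] zero: DF = P = 2233/2500 ≈ 0.893200
step 5 [5y] bond c/1=7/80: DF=(504879/400000 − 7/80·(0.967200+0.926600+0.922200+0.893200))/(1+7/80) = 4311/5000 ≈ 0.862200
step 6 [6y] bond c/1=19/400: DF=(4448921/4000000 − 19/400·(0.967200+0.926600+0.922200+0.893200+0.862200))/(1+19/400) = 1709/2000 ≈ 0.854500
step 7 [7y] swap r/1=1670/62589: DF=(1 − 1670/62589·(0.967200+0.926600+0.922200+0.893200+0.862200+0.854500))/(1+1670/62589) = 833/1000 ≈ 0.833000
step 8 [8y] bond c/1=3/100: DF=(505729/500000 − 3/100·(0.967200+0.926600+0.922200+0.893200+0.862200+0.854500+0.833000))/(1+3/100) = 7997/10000 ≈ 0.799700

1 1 1209/1250
2 2 4633/5000
3 3 4611/5000
4 4 2233/2500
5 5 4311/5000
6 6 1709/2000
7 7 833/1000
8 8 7997/10000
s(2y) = (1/(4633/5000) − 1)/(2) = 367/9266 ≈ 3.9607%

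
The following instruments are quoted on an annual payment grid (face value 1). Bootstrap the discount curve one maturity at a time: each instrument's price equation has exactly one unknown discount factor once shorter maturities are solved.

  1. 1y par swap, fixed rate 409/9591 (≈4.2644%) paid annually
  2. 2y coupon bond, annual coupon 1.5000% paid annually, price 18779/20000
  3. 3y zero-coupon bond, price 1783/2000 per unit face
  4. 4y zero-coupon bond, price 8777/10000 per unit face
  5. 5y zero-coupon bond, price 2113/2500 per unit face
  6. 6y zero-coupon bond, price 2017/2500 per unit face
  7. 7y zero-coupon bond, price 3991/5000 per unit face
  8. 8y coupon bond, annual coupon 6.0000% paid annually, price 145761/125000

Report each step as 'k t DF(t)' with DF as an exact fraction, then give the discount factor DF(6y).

step 1 [1y] swap r/1=409/9591: DF=(1 − 409/9591·(0))/(1+409/9591) = 9591/10000 ≈ 0.959100
step 2 [2y] bond c/1=3/200: DF=(18779/20000 − 3/200·(0.959100))/(1+3/200) = 9109/10000 ≈ 0.910900
step 3 [3y] zero: DF = P = 1783/2000 ≈ 0.891500
step 4 [4y] zero: DF = P = 8777/10000 ≈ 0.877700
step 5 [5y] zero: DF = P = 2113/2500 ≈ 0.845200
step 6 [6y] zero: DF = P = 2017/2500 ≈ 0.806800
step 7 [7y] zero: DF = P = 3991/5000 ≈ 0.798200
step 8 [8y] bond c/1=3/50: DF=(145761/125000 − 3/50·(0.959100+0.910900+0.891500+0.877700+0.845200+0.806800+0.798200))/(1+3/50) = 3777/5000 ≈ 0.755400

1 1 9591/10000
2 2 9109/10000
3 3 1783/2000
4 4 8777/10000
5 5 2113/2500
6 6 2017/2500
7 7 3991/5000
8 8 3777/5000
DF(6y) = 2017/2500 ≈ 0.806800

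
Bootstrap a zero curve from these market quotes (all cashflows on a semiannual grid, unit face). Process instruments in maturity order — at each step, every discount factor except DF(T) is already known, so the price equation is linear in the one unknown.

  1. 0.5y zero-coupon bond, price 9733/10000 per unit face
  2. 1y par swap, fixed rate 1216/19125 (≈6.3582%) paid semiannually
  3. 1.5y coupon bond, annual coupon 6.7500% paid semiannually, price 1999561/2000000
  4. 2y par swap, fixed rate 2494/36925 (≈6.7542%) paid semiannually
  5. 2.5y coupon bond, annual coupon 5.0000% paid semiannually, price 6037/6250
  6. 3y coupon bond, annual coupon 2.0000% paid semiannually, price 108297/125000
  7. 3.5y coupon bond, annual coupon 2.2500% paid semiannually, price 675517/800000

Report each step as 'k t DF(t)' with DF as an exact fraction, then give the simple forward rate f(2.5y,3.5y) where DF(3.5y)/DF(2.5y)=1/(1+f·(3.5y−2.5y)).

1 1/2 9733/10000
2 1 587/625
3 3/2 9047/10000
4 2 8753/10000
5 5/2 8523/10000
6 3 508/625
7 7/2 3877/5000
f(2.5y,3.5y) = ((8523/10000)/(3877/5000) − 1)/(1) = 769/7754 ≈ 9.9175%

step 1 [0.5y] zero: DF = P = 9733/10000 ≈ 0.973300
step 2 [1y] swap r/2=608/19125: DF=(1 − 608/19125·(0.973300))/(1+608/19125) = 587/625 ≈ 0.939200
step 3 [1.5y] bond c/2=27/800: DF=(1999561/2000000 − 27/800·(0.973300+0.939200))/(1+27/800) = 9047/10000 ≈ 0.904700
step 4 [2y] swap r/2=1247/36925: DF=(1 − 1247/36925·(0.973300+0.939200+0.904700))/(1+1247/36925) = 8753/10000 ≈ 0.875300
step 5 [2.5y] bond c/2=1/40: DF=(6037/6250 − 1/40·(0.973300+0.939200+0.904700+0.875300))/(1+1/40) = 8523/10000 ≈ 0.852300
step 6 [3y] bond c/2=1/100: DF=(108297/125000 − 1/100·(0.973300+0.939200+0.904700+0.875300+0.852300))/(1+1/100) = 508/625 ≈ 0.812800
step 7 [3.5y] bond c/2=9/800: DF=(675517/800000 − 9/800·(0.973300+0.939200+0.904700+0.875300+0.852300+0.812800))/(1+9/800) = 3877/5000 ≈ 0.775400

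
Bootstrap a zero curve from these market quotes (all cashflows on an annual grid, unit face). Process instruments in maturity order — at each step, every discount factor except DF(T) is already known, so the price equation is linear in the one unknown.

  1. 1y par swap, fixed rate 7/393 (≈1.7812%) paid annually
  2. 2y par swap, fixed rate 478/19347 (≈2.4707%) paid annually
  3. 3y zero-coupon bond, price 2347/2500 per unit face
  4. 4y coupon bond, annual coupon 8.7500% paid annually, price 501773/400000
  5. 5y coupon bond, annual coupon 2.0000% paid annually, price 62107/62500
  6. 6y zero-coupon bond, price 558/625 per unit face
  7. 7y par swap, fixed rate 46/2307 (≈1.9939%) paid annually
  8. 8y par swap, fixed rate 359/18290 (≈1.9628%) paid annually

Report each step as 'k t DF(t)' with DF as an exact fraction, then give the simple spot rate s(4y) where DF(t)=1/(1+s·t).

step 1 [1y] swap r/1=7/393: DF=(1 − 7/393·(0))/(1+7/393) = 393/400 ≈ 0.982500
step 2 [2y] swap r/1=478/19347: DF=(1 − 478/19347·(0.982500))/(1+478/19347) = 4761/5000 ≈ 0.952200
step 3 [3y] zero: DF = P = 2347/2500 ≈ 0.938800
step 4 [4y] bond c/1=7/80: DF=(501773/400000 − 7/80·(0.982500+0.952200+0.938800))/(1+7/80) = 9223/10000 ≈ 0.922300
step 5 [5y] bond c/1=1/50: DF=(62107/62500 − 1/50·(0.982500+0.952200+0.938800+0.922300))/(1+1/50) = 4499/5000 ≈ 0.899800
step 6 [6y] zero: DF = P = 558/625 ≈ 0.892800
step 7 [7y] swap r/1=46/2307: DF=(1 − 46/2307·(0.982500+0.952200+0.938800+0.922300+0.899800+0.892800))/(1+46/2307) = 1089/1250 ≈ 0.871200
step 8 [8y] swap r/1=359/18290: DF=(1 − 359/18290·(0.982500+0.952200+0.938800+0.922300+0.899800+0.892800+0.871200))/(1+359/18290) = 2141/2500 ≈ 0.856400

1 1 393/400
2 2 4761/5000
3 3 2347/2500
4 4 9223/10000
5 5 4499/5000
6 6 558/625
7 7 1089/1250
8 8 2141/2500
s(4y) = (1/(9223/10000) − 1)/(4) = 777/36892 ≈ 2.1061%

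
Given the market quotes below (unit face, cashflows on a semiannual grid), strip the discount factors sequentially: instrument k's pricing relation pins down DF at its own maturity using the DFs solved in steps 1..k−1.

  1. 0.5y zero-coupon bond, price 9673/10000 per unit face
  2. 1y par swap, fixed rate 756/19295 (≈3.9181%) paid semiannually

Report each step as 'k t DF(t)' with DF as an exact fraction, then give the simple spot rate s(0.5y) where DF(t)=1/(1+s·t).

step 1 [0.5y] zero: DF = P = 9673/10000 ≈ 0.967300
step 2 [1y] swap r/2=378/19295: DF=(1 − 378/19295·(0.967300))/(1+378/19295) = 4811/5000 ≈ 0.962200

1 1/2 9673/10000
2 1 4811/5000
s(0.5y) = (1/(9673/10000) − 1)/(1/2) = 654/9673 ≈ 6.7611%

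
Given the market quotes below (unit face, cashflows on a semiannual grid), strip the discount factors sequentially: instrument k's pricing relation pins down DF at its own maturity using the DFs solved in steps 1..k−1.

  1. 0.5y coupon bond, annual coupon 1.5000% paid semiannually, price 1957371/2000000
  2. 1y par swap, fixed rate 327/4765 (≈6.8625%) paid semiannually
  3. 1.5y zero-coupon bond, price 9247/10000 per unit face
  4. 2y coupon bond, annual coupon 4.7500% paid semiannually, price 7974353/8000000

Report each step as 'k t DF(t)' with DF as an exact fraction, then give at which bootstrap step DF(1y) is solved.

step 1 [0.5y] bond c/2=3/400: DF=(1957371/2000000 − 3/400·(0))/(1+3/400) = 4857/5000 ≈ 0.971400
step 2 [1y] swap r/2=327/9530: DF=(1 − 327/9530·(0.971400))/(1+327/9530) = 4673/5000 ≈ 0.934600
step 3 [1.5y] zero: DF = P = 9247/10000 ≈ 0.924700
step 4 [2y] bond c/2=19/800: DF=(7974353/8000000 − 19/800·(0.971400+0.934600+0.924700))/(1+19/800) = 227/250 ≈ 0.908000

1 1/2 4857/5000
2 1 4673/5000
3 3/2 9247/10000
4 2 227/250
DF(1y) is solved at step 2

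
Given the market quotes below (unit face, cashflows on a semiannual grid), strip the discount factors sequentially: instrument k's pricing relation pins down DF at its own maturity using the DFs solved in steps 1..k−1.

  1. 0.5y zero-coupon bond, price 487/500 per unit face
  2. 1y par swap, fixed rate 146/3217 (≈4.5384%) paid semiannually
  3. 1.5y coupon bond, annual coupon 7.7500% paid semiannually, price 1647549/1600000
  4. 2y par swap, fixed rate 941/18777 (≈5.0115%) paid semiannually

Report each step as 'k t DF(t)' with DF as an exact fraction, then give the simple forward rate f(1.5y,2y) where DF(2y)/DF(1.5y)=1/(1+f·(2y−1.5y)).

1 1/2 487/500
2 1 4781/5000
3 3/2 9193/10000
4 2 9059/10000
f(1.5y,2y) = ((9193/10000)/(9059/10000) − 1)/(1/2) = 268/9059 ≈ 2.9584%

step 1 [0.5y] zero: DF = P = 487/500 ≈ 0.974000
step 2 [1y] swap r/2=73/3217: DF=(1 − 73/3217·(0.974000))/(1+73/3217) = 4781/5000 ≈ 0.956200
step 3 [1.5y] bond c/2=31/800: DF=(1647549/1600000 − 31/800·(0.974000+0.956200))/(1+31/800) = 9193/10000 ≈ 0.919300
step 4 [2y] swap r/2=941/37554: DF=(1 − 941/37554·(0.974000+0.956200+0.919300))/(1+941/37554) = 9059/10000 ≈ 0.905900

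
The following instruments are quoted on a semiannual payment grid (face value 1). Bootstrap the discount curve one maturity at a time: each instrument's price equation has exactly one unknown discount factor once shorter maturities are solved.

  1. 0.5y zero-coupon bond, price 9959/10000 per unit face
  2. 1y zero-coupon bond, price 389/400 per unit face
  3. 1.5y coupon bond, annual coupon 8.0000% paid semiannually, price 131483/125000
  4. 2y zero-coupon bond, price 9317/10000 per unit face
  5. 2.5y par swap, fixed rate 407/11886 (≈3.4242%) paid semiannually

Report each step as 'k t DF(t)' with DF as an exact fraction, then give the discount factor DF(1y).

1 1/2 9959/10000
2 1 389/400
3 3/2 9357/10000
4 2 9317/10000
5 5/2 4593/5000
DF(1y) = 389/400 ≈ 0.972500

step 1 [0.5y] zero: DF = P = 9959/10000 ≈ 0.995900
step 2 [1y] zero: DF = P = 389/400 ≈ 0.972500
step 3 [1.5y] bond c/2=1/25: DF=(131483/125000 − 1/25·(0.995900+0.972500))/(1+1/25) = 9357/10000 ≈ 0.935700
step 4 [2y] zero: DF = P = 9317/10000 ≈ 0.931700
step 5 [2.5y] swap r/2=407/23772: DF=(1 − 407/23772·(0.995900+0.972500+0.935700+0.931700))/(1+407/23772) = 4593/5000 ≈ 0.918600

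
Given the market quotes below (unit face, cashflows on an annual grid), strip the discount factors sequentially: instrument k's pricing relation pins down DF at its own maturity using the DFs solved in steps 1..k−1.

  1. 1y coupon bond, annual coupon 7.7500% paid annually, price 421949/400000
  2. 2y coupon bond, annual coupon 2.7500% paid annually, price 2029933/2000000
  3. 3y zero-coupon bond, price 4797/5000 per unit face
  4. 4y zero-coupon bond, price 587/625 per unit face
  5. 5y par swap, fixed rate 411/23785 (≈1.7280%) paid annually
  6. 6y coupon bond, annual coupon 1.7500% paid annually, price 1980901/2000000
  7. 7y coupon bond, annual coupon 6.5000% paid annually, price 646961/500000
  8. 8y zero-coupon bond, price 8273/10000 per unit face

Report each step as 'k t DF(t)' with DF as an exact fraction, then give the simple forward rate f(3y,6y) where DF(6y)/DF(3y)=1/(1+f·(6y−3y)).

step 1 [1y] bond c/1=31/400: DF=(421949/400000 − 31/400·(0))/(1+31/400) = 979/1000 ≈ 0.979000
step 2 [2y] bond c/1=11/400: DF=(2029933/2000000 − 11/400·(0.979000))/(1+11/400) = 601/625 ≈ 0.961600
step 3 [3y] zero: DF = P = 4797/5000 ≈ 0.959400
step 4 [4y] zero: DF = P = 587/625 ≈ 0.939200
step 5 [5y] swap r/1=411/23785: DF=(1 − 411/23785·(0.979000+0.961600+0.959400+0.939200))/(1+411/23785) = 4589/5000 ≈ 0.917800
step 6 [6y] bond c/1=7/400: DF=(1980901/2000000 − 7/400·(0.979000+0.961600+0.959400+0.939200+0.917800))/(1+7/400) = 2229/2500 ≈ 0.891600
step 7 [7y] bond c/1=13/200: DF=(646961/500000 − 13/200·(0.979000+0.961600+0.959400+0.939200+0.917800+0.891600))/(1+13/200) = 4351/5000 ≈ 0.870200
step 8 [8y] zero: DF = P = 8273/10000 ≈ 0.827300

1 1 979/1000
2 2 601/625
3 3 4797/5000
4 4 587/625
5 5 4589/5000
6 6 2229/2500
7 7 4351/5000
8 8 8273/10000
f(3y,6y) = ((4797/5000)/(2229/2500) − 1)/(3) = 113/4458 ≈ 2.5348%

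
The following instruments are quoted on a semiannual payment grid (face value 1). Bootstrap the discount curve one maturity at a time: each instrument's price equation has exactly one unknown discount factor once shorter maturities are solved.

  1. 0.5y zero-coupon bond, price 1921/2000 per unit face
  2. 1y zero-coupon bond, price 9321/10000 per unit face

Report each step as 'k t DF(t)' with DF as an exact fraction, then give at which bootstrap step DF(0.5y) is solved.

step 1 [0.5y] zero: DF = P = 1921/2000 ≈ 0.960500
step 2 [1y] zero: DF = P = 9321/10000 ≈ 0.932100

1 1/2 1921/2000
2 1 9321/10000
DF(0.5y) is solved at step 1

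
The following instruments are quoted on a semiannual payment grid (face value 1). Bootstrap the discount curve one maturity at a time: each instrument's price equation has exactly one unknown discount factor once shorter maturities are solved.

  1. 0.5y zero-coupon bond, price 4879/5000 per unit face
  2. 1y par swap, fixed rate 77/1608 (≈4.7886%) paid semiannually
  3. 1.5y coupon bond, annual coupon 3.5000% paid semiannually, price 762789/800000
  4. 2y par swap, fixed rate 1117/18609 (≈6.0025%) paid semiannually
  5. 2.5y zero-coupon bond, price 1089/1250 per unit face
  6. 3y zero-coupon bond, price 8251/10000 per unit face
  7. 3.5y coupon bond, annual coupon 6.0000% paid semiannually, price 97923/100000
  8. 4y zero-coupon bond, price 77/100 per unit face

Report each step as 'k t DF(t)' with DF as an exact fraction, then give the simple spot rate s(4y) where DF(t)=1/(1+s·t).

step 1 [0.5y] zero: DF = P = 4879/5000 ≈ 0.975800
step 2 [1y] swap r/2=77/3216: DF=(1 − 77/3216·(0.975800))/(1+77/3216) = 4769/5000 ≈ 0.953800
step 3 [1.5y] bond c/2=7/400: DF=(762789/800000 − 7/400·(0.975800+0.953800))/(1+7/400) = 9039/10000 ≈ 0.903900
step 4 [2y] swap r/2=1117/37218: DF=(1 − 1117/37218·(0.975800+0.953800+0.903900))/(1+1117/37218) = 8883/10000 ≈ 0.888300
step 5 [2.5y] zero: DF = P = 1089/1250 ≈ 0.871200
step 6 [3y] zero: DF = P = 8251/10000 ≈ 0.825100
step 7 [3.5y] bond c/2=3/100: DF=(97923/100000 − 3/100·(0.975800+0.953800+0.903900+0.888300+0.871200+0.825100))/(1+3/100) = 7929/10000 ≈ 0.792900
step 8 [4y] zero: DF = P = 77/100 ≈ 0.770000

1 1/2 4879/5000
2 1 4769/5000
3 3/2 9039/10000
4 2 8883/10000
5 5/2 1089/1250
6 3 8251/10000
7 7/2 7929/10000
8 4 77/100
s(4y) = (1/(77/100) − 1)/(4) = 23/308 ≈ 7.4675%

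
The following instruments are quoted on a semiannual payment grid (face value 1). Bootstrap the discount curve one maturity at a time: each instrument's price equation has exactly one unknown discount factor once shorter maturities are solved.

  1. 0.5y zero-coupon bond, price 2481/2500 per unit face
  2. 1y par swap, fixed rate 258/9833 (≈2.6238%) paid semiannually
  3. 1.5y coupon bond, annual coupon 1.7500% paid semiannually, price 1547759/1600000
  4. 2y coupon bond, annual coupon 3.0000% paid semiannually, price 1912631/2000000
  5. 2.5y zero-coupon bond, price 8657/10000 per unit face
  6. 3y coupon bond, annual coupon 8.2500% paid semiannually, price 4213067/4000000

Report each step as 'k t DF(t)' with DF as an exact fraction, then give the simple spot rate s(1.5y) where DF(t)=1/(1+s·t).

1 1/2 2481/2500
2 1 4871/5000
3 3/2 9419/10000
4 2 562/625
5 5/2 8657/10000
6 3 1033/1250
s(1.5y) = (1/(9419/10000) − 1)/(3/2) = 1162/28257 ≈ 4.1123%

step 1 [0.5y] zero: DF = P = 2481/2500 ≈ 0.992400
step 2 [1y] swap r/2=129/9833: DF=(1 − 129/9833·(0.992400))/(1+129/9833) = 4871/5000 ≈ 0.974200
step 3 [1.5y] bond c/2=7/800: DF=(1547759/1600000 − 7/800·(0.992400+0.974200))/(1+7/800) = 9419/10000 ≈ 0.941900
step 4 [2y] bond c/2=3/200: DF=(1912631/2000000 − 3/200·(0.992400+0.974200+0.941900))/(1+3/200) = 562/625 ≈ 0.899200
step 5 [2.5y] zero: DF = P = 8657/10000 ≈ 0.865700
step 6 [3y] bond c/2=33/800: DF=(4213067/4000000 − 33/800·(0.992400+0.974200+0.941900+0.899200+0.865700))/(1+33/800) = 1033/1250 ≈ 0.826400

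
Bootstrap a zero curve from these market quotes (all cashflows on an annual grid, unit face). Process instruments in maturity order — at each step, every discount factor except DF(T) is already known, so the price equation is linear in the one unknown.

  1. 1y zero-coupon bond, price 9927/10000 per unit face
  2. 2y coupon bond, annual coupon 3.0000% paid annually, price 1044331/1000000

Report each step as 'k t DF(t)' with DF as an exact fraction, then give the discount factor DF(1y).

1 1 9927/10000
2 2 197/200
DF(1y) = 9927/10000 ≈ 0.992700

step 1 [1y] zero: DF = P = 9927/10000 ≈ 0.992700
step 2 [2y] bond c/1=3/100: DF=(1044331/1000000 − 3/100·(0.992700))/(1+3/100) = 197/200 ≈ 0.985000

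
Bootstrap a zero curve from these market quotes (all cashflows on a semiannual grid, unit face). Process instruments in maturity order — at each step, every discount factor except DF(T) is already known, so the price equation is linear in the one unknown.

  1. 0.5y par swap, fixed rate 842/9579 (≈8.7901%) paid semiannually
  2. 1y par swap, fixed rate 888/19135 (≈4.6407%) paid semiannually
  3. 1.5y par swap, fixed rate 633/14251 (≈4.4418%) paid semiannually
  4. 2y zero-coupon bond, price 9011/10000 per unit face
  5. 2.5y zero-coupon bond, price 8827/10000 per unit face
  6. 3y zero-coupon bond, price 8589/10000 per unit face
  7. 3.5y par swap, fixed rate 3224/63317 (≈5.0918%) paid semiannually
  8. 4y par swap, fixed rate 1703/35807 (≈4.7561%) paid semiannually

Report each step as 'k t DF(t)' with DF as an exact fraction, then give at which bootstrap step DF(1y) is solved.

1 1/2 9579/10000
2 1 2389/2500
3 3/2 9367/10000
4 2 9011/10000
5 5/2 8827/10000
6 3 8589/10000
7 7/2 2097/2500
8 4 8297/10000
DF(1y) is solved at step 2

step 1 [0.5y] swap r/2=421/9579: DF=(1 − 421/9579·(0))/(1+421/9579) = 9579/10000 ≈ 0.957900
step 2 [1y] swap r/2=444/19135: DF=(1 − 444/19135·(0.957900))/(1+444/19135) = 2389/2500 ≈ 0.955600
step 3 [1.5y] swap r/2=633/28502: DF=(1 − 633/28502·(0.957900+0.955600))/(1+633/28502) = 9367/10000 ≈ 0.936700
step 4 [2y] zero: DF = P = 9011/10000 ≈ 0.901100
step 5 [2.5y] zero: DF = P = 8827/10000 ≈ 0.882700
step 6 [3y] zero: DF = P = 8589/10000 ≈ 0.858900
step 7 [3.5y] swap r/2=1612/63317: DF=(1 − 1612/63317·(0.957900+0.955600+0.936700+0.901100+0.882700+0.858900))/(1+1612/63317) = 2097/2500 ≈ 0.838800
step 8 [4y] swap r/2=1703/71614: DF=(1 − 1703/71614·(0.957900+0.955600+0.936700+0.901100+0.882700+0.858900+0.838800))/(1+1703/71614) = 8297/10000 ≈ 0.829700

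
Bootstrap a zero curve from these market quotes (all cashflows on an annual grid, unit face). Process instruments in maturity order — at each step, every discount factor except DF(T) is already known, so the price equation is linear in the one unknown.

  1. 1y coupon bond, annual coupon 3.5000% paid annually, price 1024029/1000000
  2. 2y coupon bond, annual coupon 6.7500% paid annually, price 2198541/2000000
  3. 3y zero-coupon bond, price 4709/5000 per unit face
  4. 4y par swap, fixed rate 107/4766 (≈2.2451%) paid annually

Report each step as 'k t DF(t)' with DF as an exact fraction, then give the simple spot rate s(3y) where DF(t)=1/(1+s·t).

1 1 4947/5000
2 2 1209/1250
3 3 4709/5000
4 4 1143/1250
s(3y) = (1/(4709/5000) − 1)/(3) = 97/4709 ≈ 2.0599%

step 1 [1y] bond c/1=7/200: DF=(1024029/1000000 − 7/200·(0))/(1+7/200) = 4947/5000 ≈ 0.989400
step 2 [2y] bond c/1=27/400: DF=(2198541/2000000 − 27/400·(0.989400))/(1+27/400) = 1209/1250 ≈ 0.967200
step 3 [3y] zero: DF = P = 4709/5000 ≈ 0.941800
step 4 [4y] swap r/1=107/4766: DF=(1 − 107/4766·(0.989400+0.967200+0.941800))/(1+107/4766) = 1143/1250 ≈ 0.914400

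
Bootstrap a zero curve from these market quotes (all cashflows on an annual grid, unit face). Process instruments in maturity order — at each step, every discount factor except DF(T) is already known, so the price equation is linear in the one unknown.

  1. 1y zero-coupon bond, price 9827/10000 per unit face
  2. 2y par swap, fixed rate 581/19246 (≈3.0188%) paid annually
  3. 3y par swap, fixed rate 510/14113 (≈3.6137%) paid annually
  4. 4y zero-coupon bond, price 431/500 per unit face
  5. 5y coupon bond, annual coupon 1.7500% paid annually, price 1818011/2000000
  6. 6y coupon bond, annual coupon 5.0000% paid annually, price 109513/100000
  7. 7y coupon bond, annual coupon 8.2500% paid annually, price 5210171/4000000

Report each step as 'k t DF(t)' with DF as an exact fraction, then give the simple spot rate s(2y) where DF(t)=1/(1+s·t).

step 1 [1y] zero: DF = P = 9827/10000 ≈ 0.982700
step 2 [2y] swap r/1=581/19246: DF=(1 − 581/19246·(0.982700))/(1+581/19246) = 9419/10000 ≈ 0.941900
step 3 [3y] swap r/1=510/14113: DF=(1 − 510/14113·(0.982700+0.941900))/(1+510/14113) = 449/500 ≈ 0.898000
step 4 [4y] zero: DF = P = 431/500 ≈ 0.862000
step 5 [5y] bond c/1=7/400: DF=(1818011/2000000 − 7/400·(0.982700+0.941900+0.898000+0.862000))/(1+7/400) = 83/100 ≈ 0.830000
step 6 [6y] bond c/1=1/20: DF=(109513/100000 − 1/20·(0.982700+0.941900+0.898000+0.862000+0.830000))/(1+1/20) = 207/250 ≈ 0.828000
step 7 [7y] bond c/1=33/400: DF=(5210171/4000000 − 33/400·(0.982700+0.941900+0.898000+0.862000+0.830000+0.828000))/(1+33/400) = 7961/10000 ≈ 0.796100

1 1 9827/10000
2 2 9419/10000
3 3 449/500
4 4 431/500
5 5 83/100
6 6 207/250
7 7 7961/10000
s(2y) = (1/(9419/10000) − 1)/(2) = 581/18838 ≈ 3.0842%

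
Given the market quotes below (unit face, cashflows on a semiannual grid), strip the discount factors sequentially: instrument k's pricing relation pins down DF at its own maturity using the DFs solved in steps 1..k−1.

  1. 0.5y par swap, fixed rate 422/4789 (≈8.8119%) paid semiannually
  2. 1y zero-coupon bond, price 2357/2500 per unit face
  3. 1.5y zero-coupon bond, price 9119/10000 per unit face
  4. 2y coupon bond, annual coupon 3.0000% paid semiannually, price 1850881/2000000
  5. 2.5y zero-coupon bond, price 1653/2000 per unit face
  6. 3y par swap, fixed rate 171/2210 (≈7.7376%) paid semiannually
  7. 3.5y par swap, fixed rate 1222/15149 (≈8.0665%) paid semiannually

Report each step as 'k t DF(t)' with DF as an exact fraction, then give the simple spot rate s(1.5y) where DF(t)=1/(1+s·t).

1 1/2 4789/5000
2 1 2357/2500
3 3/2 9119/10000
4 2 4351/5000
5 5/2 1653/2000
6 3 1987/2500
7 7/2 1889/2500
s(1.5y) = (1/(9119/10000) − 1)/(3/2) = 1762/27357 ≈ 6.4408%

step 1 [0.5y] swap r/2=211/4789: DF=(1 − 211/4789·(0))/(1+211/4789) = 4789/5000 ≈ 0.957800
step 2 [1y] zero: DF = P = 2357/2500 ≈ 0.942800
step 3 [1.5y] zero: DF = P = 9119/10000 ≈ 0.911900
step 4 [2y] bond c/2=3/200: DF=(1850881/2000000 − 3/200·(0.957800+0.942800+0.911900))/(1+3/200) = 4351/5000 ≈ 0.870200
step 5 [2.5y] zero: DF = P = 1653/2000 ≈ 0.826500
step 6 [3y] swap r/2=171/4420: DF=(1 − 171/4420·(0.957800+0.942800+0.911900+0.870200+0.826500))/(1+171/4420) = 1987/2500 ≈ 0.794800
step 7 [3.5y] swap r/2=611/15149: DF=(1 − 611/15149·(0.957800+0.942800+0.911900+0.870200+0.826500+0.794800))/(1+611/15149) = 1889/2500 ≈ 0.755600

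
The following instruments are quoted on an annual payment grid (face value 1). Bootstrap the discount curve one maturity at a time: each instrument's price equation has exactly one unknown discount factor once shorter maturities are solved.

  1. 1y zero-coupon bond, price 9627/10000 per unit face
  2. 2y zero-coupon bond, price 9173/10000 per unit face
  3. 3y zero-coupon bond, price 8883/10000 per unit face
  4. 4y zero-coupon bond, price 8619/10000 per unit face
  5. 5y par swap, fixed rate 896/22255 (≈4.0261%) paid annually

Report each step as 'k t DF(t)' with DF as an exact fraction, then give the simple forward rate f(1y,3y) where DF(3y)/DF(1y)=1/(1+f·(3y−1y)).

1 1 9627/10000
2 2 9173/10000
3 3 8883/10000
4 4 8619/10000
5 5 513/625
f(1y,3y) = ((9627/10000)/(8883/10000) − 1)/(2) = 124/2961 ≈ 4.1878%

step 1 [1y] zero: DF = P = 9627/10000 ≈ 0.962700
step 2 [2y] zero: DF = P = 9173/10000 ≈ 0.917300
step 3 [3y] zero: DF = P = 8883/10000 ≈ 0.888300
step 4 [4y] zero: DF = P = 8619/10000 ≈ 0.861900
step 5 [5y] swap r/1=896/22255: DF=(1 − 896/22255·(0.962700+0.917300+0.888300+0.861900))/(1+896/22255) = 513/625 ≈ 0.820800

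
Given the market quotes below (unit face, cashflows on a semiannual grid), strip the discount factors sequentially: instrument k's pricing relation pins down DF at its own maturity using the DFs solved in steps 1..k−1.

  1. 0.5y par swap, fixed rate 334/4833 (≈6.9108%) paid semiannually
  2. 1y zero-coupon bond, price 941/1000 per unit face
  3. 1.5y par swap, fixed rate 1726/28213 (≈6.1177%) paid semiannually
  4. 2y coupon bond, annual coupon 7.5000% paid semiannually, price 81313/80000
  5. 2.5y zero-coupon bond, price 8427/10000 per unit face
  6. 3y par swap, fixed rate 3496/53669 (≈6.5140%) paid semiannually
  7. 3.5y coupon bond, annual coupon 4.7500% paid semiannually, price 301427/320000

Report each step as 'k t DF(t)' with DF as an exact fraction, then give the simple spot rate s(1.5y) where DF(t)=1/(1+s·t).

step 1 [0.5y] swap r/2=167/4833: DF=(1 − 167/4833·(0))/(1+167/4833) = 4833/5000 ≈ 0.966600
step 2 [1y] zero: DF = P = 941/1000 ≈ 0.941000
step 3 [1.5y] swap r/2=863/28213: DF=(1 − 863/28213·(0.966600+0.941000))/(1+863/28213) = 9137/10000 ≈ 0.913700
step 4 [2y] bond c/2=3/80: DF=(81313/80000 − 3/80·(0.966600+0.941000+0.913700))/(1+3/80) = 8777/10000 ≈ 0.877700
step 5 [2.5y] zero: DF = P = 8427/10000 ≈ 0.842700
step 6 [3y] swap r/2=1748/53669: DF=(1 − 1748/53669·(0.966600+0.941000+0.913700+0.877700+0.842700))/(1+1748/53669) = 2063/2500 ≈ 0.825200
step 7 [3.5y] bond c/2=19/800: DF=(301427/320000 − 19/800·(0.966600+0.941000+0.913700+0.877700+0.842700+0.825200))/(1+19/800) = 1989/2500 ≈ 0.795600

1 1/2 4833/5000
2 1 941/1000
3 3/2 9137/10000
4 2 8777/10000
5 5/2 8427/10000
6 3 2063/2500
7 7/2 1989/2500
s(1.5y) = (1/(9137/10000) − 1)/(3/2) = 1726/27411 ≈ 6.2967%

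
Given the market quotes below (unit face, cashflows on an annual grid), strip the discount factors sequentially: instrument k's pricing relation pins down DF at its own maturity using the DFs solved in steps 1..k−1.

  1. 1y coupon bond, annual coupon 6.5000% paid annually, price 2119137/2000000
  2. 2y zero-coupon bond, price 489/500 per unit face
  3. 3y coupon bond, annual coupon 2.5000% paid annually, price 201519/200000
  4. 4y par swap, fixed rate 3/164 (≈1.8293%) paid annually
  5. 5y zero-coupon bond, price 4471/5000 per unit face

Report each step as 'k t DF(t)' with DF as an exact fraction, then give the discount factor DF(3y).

step 1 [1y] bond c/1=13/200: DF=(2119137/2000000 − 13/200·(0))/(1+13/200) = 9949/10000 ≈ 0.994900
step 2 [2y] zero: DF = P = 489/500 ≈ 0.978000
step 3 [3y] bond c/1=1/40: DF=(201519/200000 − 1/40·(0.994900+0.978000))/(1+1/40) = 9349/10000 ≈ 0.934900
step 4 [4y] swap r/1=3/164: DF=(1 − 3/164·(0.994900+0.978000+0.934900))/(1+3/164) = 4649/5000 ≈ 0.929800
step 5 [5y] zero: DF = P = 4471/5000 ≈ 0.894200

1 1 9949/10000
2 2 489/500
3 3 9349/10000
4 4 4649/5000
5 5 4471/5000
DF(3y) = 9349/10000 ≈ 0.934900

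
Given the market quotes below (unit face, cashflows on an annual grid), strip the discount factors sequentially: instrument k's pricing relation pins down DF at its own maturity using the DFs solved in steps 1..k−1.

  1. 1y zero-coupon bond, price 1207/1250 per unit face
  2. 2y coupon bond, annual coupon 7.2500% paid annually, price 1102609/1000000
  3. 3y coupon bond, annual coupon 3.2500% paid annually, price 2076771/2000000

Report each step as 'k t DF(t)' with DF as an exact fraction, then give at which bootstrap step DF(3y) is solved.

1 1 1207/1250
2 2 2407/2500
3 3 189/200
DF(3y) is solved at step 3

step 1 [1y] zero: DF = P = 1207/1250 ≈ 0.965600
step 2 [2y] bond c/1=29/400: DF=(1102609/1000000 − 29/400·(0.965600))/(1+29/400) = 2407/2500 ≈ 0.962800
step 3 [3y] bond c/1=13/400: DF=(2076771/2000000 − 13/400·(0.965600+0.962800))/(1+13/400) = 189/200 ≈ 0.945000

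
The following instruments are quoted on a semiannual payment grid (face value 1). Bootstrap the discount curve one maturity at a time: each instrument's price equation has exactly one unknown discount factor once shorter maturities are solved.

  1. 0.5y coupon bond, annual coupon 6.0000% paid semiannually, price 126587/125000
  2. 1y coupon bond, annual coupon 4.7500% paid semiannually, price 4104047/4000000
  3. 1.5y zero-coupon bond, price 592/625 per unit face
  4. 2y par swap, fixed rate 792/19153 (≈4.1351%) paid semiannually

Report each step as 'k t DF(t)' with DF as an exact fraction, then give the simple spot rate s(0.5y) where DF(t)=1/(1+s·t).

1 1/2 1229/1250
2 1 4897/5000
3 3/2 592/625
4 2 1151/1250
s(0.5y) = (1/(1229/1250) − 1)/(1/2) = 42/1229 ≈ 3.4174%

step 1 [0.5y] bond c/2=3/100: DF=(126587/125000 − 3/100·(0))/(1+3/100) = 1229/1250 ≈ 0.983200
step 2 [1y] bond c/2=19/800: DF=(4104047/4000000 − 19/800·(0.983200))/(1+19/800) = 4897/5000 ≈ 0.979400
step 3 [1.5y] zero: DF = P = 592/625 ≈ 0.947200
step 4 [2y] swap r/2=396/19153: DF=(1 − 396/19153·(0.983200+0.979400+0.947200))/(1+396/19153) = 1151/1250 ≈ 0.920800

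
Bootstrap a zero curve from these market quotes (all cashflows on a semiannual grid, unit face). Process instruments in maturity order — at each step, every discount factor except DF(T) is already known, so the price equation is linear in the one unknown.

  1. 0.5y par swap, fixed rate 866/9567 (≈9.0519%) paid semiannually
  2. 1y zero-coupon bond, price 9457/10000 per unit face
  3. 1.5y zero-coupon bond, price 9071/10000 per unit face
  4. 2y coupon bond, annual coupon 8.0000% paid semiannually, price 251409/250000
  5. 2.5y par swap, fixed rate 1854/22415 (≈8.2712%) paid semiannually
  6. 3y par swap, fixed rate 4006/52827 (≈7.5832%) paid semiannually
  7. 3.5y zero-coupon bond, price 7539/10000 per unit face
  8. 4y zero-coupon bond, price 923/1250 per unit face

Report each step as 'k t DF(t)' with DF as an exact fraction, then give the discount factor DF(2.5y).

1 1/2 9567/10000
2 1 9457/10000
3 3/2 9071/10000
4 2 8589/10000
5 5/2 4073/5000
6 3 7997/10000
7 7/2 7539/10000
8 4 923/1250
DF(2.5y) = 4073/5000 ≈ 0.814600

step 1 [0.5y] swap r/2=433/9567: DF=(1 − 433/9567·(0))/(1+433/9567) = 9567/10000 ≈ 0.956700
step 2 [1y] zero: DF = P = 9457/10000 ≈ 0.945700
step 3 [1.5y] zero: DF = P = 9071/10000 ≈ 0.907100
step 4 [2y] bond c/2=1/25: DF=(251409/250000 − 1/25·(0.956700+0.945700+0.907100))/(1+1/25) = 8589/10000 ≈ 0.858900
step 5 [2.5y] swap r/2=927/22415: DF=(1 − 927/22415·(0.956700+0.945700+0.907100+0.858900))/(1+927/22415) = 4073/5000 ≈ 0.814600
step 6 [3y] swap r/2=2003/52827: DF=(1 − 2003/52827·(0.956700+0.945700+0.907100+0.858900+0.814600))/(1+2003/52827) = 7997/10000 ≈ 0.799700
step 7 [3.5y] zero: DF = P = 7539/10000 ≈ 0.753900
step 8 [4y] zero: DF = P = 923/1250 ≈ 0.738400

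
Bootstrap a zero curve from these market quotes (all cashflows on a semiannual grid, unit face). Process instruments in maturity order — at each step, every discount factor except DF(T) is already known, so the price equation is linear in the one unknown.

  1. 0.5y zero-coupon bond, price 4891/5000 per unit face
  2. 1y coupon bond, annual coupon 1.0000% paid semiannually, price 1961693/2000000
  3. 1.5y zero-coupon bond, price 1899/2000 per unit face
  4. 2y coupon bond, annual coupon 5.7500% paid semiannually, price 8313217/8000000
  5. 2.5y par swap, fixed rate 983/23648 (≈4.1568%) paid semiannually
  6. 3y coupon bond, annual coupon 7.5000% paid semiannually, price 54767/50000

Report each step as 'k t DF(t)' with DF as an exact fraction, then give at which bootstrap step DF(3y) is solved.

step 1 [0.5y] zero: DF = P = 4891/5000 ≈ 0.978200
step 2 [1y] bond c/2=1/200: DF=(1961693/2000000 − 1/200·(0.978200))/(1+1/200) = 9711/10000 ≈ 0.971100
step 3 [1.5y] zero: DF = P = 1899/2000 ≈ 0.949500
step 4 [2y] bond c/2=23/800: DF=(8313217/8000000 − 23/800·(0.978200+0.971100+0.949500))/(1+23/800) = 9291/10000 ≈ 0.929100
step 5 [2.5y] swap r/2=983/47296: DF=(1 − 983/47296·(0.978200+0.971100+0.949500+0.929100))/(1+983/47296) = 9017/10000 ≈ 0.901700
step 6 [3y] bond c/2=3/80: DF=(54767/50000 − 3/80·(0.978200+0.971100+0.949500+0.929100+0.901700))/(1+3/80) = 553/625 ≈ 0.884800

1 1/2 4891/5000
2 1 9711/10000
3 3/2 1899/2000
4 2 9291/10000
5 5/2 9017/10000
6 3 553/625
DF(3y) is solved at step 6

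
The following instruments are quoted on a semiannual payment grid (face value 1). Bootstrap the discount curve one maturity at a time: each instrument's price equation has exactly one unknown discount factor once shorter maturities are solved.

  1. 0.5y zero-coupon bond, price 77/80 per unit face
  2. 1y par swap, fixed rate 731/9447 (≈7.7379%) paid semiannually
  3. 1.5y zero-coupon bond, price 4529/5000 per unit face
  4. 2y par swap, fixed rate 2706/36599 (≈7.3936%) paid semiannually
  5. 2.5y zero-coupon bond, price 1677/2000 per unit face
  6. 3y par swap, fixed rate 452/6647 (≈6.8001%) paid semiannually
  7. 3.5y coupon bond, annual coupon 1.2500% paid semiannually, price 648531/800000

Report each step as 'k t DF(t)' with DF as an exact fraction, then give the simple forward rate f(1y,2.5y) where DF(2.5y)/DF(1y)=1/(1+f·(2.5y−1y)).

1 1/2 77/80
2 1 9269/10000
3 3/2 4529/5000
4 2 8647/10000
5 5/2 1677/2000
6 3 512/625
7 7/2 3863/5000
f(1y,2.5y) = ((9269/10000)/(1677/2000) − 1)/(3/2) = 136/1935 ≈ 7.0284%

step 1 [0.5y] zero: DF = P = 77/80 ≈ 0.962500
step 2 [1y] swap r/2=731/18894: DF=(1 − 731/18894·(0.962500))/(1+731/18894) = 9269/10000 ≈ 0.926900
step 3 [1.5y] zero: DF = P = 4529/5000 ≈ 0.905800
step 4 [2y] swap r/2=1353/36599: DF=(1 − 1353/36599·(0.962500+0.926900+0.905800))/(1+1353/36599) = 8647/10000 ≈ 0.864700
step 5 [2.5y] zero: DF = P = 1677/2000 ≈ 0.838500
step 6 [3y] swap r/2=226/6647: DF=(1 − 226/6647·(0.962500+0.926900+0.905800+0.864700+0.838500))/(1+226/6647) = 512/625 ≈ 0.819200
step 7 [3.5y] bond c/2=1/160: DF=(648531/800000 − 1/160·(0.962500+0.926900+0.905800+0.864700+0.838500+0.819200))/(1+1/160) = 3863/5000 ≈ 0.772600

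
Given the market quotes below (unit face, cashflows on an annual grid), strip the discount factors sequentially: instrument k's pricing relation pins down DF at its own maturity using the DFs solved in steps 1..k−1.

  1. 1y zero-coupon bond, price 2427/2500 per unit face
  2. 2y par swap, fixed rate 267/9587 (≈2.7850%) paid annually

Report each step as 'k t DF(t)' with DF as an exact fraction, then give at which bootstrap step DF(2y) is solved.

step 1 [1y] zero: DF = P = 2427/2500 ≈ 0.970800
step 2 [2y] swap r/1=267/9587: DF=(1 − 267/9587·(0.970800))/(1+267/9587) = 4733/5000 ≈ 0.946600

1 1 2427/2500
2 2 4733/5000
DF(2y) is solved at step 2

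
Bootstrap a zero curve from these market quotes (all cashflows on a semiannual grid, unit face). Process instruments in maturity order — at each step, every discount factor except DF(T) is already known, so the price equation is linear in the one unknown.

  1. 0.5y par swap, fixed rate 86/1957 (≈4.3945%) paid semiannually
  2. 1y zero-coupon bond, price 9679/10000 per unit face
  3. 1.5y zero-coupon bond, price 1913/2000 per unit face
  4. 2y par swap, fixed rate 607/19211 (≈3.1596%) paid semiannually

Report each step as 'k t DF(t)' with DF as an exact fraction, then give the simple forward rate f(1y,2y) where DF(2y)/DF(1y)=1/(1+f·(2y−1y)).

1 1/2 1957/2000
2 1 9679/10000
3 3/2 1913/2000
4 2 9393/10000
f(1y,2y) = ((9679/10000)/(9393/10000) − 1)/(1) = 286/9393 ≈ 3.0448%

step 1 [0.5y] swap r/2=43/1957: DF=(1 − 43/1957·(0))/(1+43/1957) = 1957/2000 ≈ 0.978500
step 2 [1y] zero: DF = P = 9679/10000 ≈ 0.967900
step 3 [1.5y] zero: DF = P = 1913/2000 ≈ 0.956500
step 4 [2y] swap r/2=607/38422: DF=(1 − 607/38422·(0.978500+0.967900+0.956500))/(1+607/38422) = 9393/10000 ≈ 0.939300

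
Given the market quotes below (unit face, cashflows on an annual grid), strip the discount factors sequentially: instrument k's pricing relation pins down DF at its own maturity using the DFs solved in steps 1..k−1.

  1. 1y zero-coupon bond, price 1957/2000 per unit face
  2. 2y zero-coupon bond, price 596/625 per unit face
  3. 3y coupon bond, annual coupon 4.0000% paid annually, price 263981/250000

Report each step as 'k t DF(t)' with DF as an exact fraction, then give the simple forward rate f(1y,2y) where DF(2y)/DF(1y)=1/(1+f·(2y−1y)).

step 1 [1y] zero: DF = P = 1957/2000 ≈ 0.978500
step 2 [2y] zero: DF = P = 596/625 ≈ 0.953600
step 3 [3y] bond c/1=1/25: DF=(263981/250000 − 1/25·(0.978500+0.953600))/(1+1/25) = 941/1000 ≈ 0.941000

1 1 1957/2000
2 2 596/625
3 3 941/1000
f(1y,2y) = ((1957/2000)/(596/625) − 1)/(1) = 249/9536 ≈ 2.6112%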